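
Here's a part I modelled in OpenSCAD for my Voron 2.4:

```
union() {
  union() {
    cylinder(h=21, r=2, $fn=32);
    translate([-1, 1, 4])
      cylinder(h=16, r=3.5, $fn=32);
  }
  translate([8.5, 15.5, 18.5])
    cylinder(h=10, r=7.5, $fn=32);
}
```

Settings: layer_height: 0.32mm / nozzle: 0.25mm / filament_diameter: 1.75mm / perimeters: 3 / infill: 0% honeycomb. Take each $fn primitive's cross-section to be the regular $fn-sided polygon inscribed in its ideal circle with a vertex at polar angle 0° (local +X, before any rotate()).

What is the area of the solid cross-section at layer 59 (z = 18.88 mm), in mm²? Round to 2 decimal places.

213.82 mm²

At z = 18.88 mm: the r=2 cylinder gives a regular 32-gon of circumradius 2 (constant along its height) (area = (32/2)·2.000²·sin(360°/32) = 12.49 mm²); the r=3.5 cylinder at (-1, 1) contributes a regular 32-gon of circumradius 3.5 (area = (32/2)·3.500²·sin(360°/32) = 38.24 mm²); Taking the union: the r=2 cylinder lies entirely inside the r=3.5 cylinder at (-1, 1), so the union is just the r=3.5 cylinder at (-1, 1) — area = 38.24 mm²; the cylinder at (8.5, 15.5): section is a regular 32-gon, circumradius r=7.5 (area = (32/2)·7.500²·sin(360°/32) = 175.58 mm²); Combining (union): the 2 present regions are separate (no shared area or edge), so areas and boundary lengths simply add and each stays a separate island — area = 213.82 mm². Overall, the cross-section has 2 separate islands. Net area = 213.82 mm².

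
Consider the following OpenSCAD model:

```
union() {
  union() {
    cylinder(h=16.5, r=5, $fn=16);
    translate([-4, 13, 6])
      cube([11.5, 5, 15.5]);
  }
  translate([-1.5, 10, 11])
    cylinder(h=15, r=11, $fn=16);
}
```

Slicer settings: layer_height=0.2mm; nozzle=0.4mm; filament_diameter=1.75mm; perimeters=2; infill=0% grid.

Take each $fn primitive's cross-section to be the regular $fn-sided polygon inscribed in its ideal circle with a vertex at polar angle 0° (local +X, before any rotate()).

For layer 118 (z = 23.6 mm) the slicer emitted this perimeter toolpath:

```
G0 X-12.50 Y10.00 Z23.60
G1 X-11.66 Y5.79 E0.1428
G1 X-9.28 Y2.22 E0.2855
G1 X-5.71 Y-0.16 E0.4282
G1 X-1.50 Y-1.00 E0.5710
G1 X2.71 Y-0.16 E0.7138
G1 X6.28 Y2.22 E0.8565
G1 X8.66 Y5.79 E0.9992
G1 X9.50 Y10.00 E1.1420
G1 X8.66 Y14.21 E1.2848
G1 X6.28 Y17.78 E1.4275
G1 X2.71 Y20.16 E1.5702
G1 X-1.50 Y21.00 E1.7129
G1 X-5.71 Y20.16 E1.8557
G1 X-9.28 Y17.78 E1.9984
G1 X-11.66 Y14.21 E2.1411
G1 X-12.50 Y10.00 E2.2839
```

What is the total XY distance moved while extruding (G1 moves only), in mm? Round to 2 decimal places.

68.67 mm

Sum the Euclidean lengths of each G1 segment: total = 68.67 mm.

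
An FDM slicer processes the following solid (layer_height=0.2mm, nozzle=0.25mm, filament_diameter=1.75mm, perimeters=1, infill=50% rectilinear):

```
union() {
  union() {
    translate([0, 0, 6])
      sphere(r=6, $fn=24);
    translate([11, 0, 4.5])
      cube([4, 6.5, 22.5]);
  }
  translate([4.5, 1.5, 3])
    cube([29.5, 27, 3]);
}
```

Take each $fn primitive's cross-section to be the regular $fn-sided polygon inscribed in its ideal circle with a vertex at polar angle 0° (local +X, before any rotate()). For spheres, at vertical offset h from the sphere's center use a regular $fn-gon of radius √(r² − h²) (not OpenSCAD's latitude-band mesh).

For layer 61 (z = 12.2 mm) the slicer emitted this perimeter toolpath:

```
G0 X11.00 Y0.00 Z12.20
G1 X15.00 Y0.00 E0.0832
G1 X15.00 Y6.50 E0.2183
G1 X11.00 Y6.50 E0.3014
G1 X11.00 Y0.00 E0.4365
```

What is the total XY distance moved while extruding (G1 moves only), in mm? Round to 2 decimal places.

Sum the Euclidean lengths of each G1 segment: total = 21.00 mm.

21.00 mm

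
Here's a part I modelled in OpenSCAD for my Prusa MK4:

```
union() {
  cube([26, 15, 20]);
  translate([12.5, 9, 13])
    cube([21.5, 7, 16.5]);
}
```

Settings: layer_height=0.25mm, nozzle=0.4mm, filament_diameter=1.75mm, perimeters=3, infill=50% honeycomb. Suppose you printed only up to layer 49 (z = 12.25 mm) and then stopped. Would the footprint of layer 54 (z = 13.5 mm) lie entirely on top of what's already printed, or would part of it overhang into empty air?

Compare the two slices. At z = 12.25: the cube is present — its section is the full 26×15 rectangle (area 390.00 mm²); the cube at (12.5, 9) does not reach this height (z outside [13, 29.5]); Combining (union): only the 26×15 cube is present, so the union is just that shape — area = 390.00 mm². At z = 13.5: the cube is present — its section is the full 26×15 rectangle (area 390.00 mm²); the cube at (12.5, 9) is present — its section is the full 21.5×7 rectangle (area 150.50 mm²); Taking the union: the regions partially overlap — summed areas 540.50 mm² minus the doubly-counted overlap 81.00 mm² gives 459.50 mm² — area = 459.50 mm². Checking containment: at z = 13.5 the cross-section extends beyond the z = 12.25 cross-section by about 69.50 mm².

part overhangs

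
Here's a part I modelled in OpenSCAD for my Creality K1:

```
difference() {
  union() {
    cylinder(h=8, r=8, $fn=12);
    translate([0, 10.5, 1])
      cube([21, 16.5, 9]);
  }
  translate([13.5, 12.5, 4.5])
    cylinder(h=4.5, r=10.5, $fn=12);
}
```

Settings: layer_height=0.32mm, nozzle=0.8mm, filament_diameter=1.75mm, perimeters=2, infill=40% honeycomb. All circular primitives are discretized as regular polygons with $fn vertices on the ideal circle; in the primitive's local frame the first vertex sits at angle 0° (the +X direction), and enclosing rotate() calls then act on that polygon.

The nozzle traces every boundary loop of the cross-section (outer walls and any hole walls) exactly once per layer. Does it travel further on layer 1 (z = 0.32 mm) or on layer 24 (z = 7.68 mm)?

Layer 1 (z = 0.32): the r=8 cylinder gives a regular 12-gon of circumradius 8 (constant along its height) (perimeter = 2·12·8.000·sin(180°/12) = 49.69 mm); the cube at (0, 10.5) is absent (z outside [1, 10]); Merging all regions: only the r=8 cylinder is present, so the union is just that shape — boundary = 49.69 mm; the cylinder at (13.5, 12.5) is absent (z outside [4.5, 9]); Taking the first minus the rest: none of the subtracted shapes is present at this height, so the result so far is unchanged — boundary = 49.69 mm. So its perimeter = 49.69 mm. Layer 24 (z = 7.68): the r=8 cylinder gives a regular 12-gon of circumradius 8 (constant along its height) (perimeter = 2·12·8.000·sin(180°/12) = 49.69 mm); the cube at (0, 10.5) (footprint 21×16.5) is included at this height (perimeter 75.00 mm); Merging all regions: the 2 present regions are separate (no shared area or edge), so areas and boundary lengths simply add and each stays a separate island — boundary = 124.69 mm; the r=10.5 cylinder at (13.5, 12.5) contributes a regular 12-gon of circumradius 10.5 (perimeter = 2·12·10.500·sin(180°/12) = 65.22 mm); Subtracting the remaining from the first: starting from that combined region, the r=10.5 cylinder at (13.5, 12.5) partially overlaps it — only the 187.51 mm² overlap (of its 330.75 mm²) is removed, clipping the outline — boundary = 125.38 mm. So its perimeter = 125.38 mm. Layer 24 is larger (125.38 vs 49.69 mm).

layer 24 (z = 7.68 mm)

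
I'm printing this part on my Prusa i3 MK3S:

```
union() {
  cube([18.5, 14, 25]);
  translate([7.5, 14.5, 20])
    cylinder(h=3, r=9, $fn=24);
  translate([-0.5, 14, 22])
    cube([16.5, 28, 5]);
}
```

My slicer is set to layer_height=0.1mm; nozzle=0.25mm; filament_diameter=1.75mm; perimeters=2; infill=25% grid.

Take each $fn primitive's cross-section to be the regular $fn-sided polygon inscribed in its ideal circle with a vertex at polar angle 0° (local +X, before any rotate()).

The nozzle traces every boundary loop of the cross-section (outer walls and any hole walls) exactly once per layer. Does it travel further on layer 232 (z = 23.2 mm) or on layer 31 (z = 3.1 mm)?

Layer 232 (z = 23.2): the cube (footprint 18.5×14) is included at this height (perimeter 65.00 mm); the cylinder at (7.5, 14.5) does not reach this height (z outside [20, 23]); the 16.5×28 cube at (-0.5, 14) contributes its full rectangle (perimeter 89.00 mm); Combining (union): the 2 present regions share edge segments without overlapping in area, so areas simply add but the touching pieces fuse into one outline (the shared edge portions become interior and drop out of the boundary) — boundary = 122.00 mm. So its perimeter = 122.00 mm. Layer 31 (z = 3.1): the cube (footprint 18.5×14) is included at this height (perimeter 65.00 mm); the cylinder at (7.5, 14.5) is not intersected at this z (z outside [20, 23]); the cube at (-0.5, 14) does not reach this height (z outside [22, 27]); Combining (union): only the 18.5×14 cube is present, so the union is just that shape — boundary = 65.00 mm. So its perimeter = 65.00 mm. Layer 232 is larger (122.00 vs 65.00 mm).

layer 232 (z = 23.2 mm)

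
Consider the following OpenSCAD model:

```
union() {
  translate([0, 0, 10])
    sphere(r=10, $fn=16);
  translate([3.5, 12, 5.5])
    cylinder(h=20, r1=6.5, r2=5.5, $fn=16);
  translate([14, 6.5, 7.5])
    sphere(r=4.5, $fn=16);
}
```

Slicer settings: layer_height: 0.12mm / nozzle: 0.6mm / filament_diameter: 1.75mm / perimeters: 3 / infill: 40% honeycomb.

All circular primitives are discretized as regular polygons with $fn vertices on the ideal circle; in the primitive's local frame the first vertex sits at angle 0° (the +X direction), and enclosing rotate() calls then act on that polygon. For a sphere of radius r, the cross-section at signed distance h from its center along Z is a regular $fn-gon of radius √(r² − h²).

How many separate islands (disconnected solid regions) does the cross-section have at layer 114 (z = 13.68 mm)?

At z = 13.68 mm: the r=10 sphere contributes a regular 16-gon of circumradius √(10²−3.68²) = 9.298; the cone at (3.5, 12) contributes a regular 16-gon of circumradius 6.091 (interpolated between r1=6.5 and r2=5.5 at t=0.409); the sphere at (14, 6.5) is absent (|z−center|=6.180 > r=4.5); Combining (union): the regions partially overlap (shared area 15.34 mm²), so overlapping operands fuse into one piece — 1 connected region. Overall, the cross-section is a single solid region. Island count = 1.

1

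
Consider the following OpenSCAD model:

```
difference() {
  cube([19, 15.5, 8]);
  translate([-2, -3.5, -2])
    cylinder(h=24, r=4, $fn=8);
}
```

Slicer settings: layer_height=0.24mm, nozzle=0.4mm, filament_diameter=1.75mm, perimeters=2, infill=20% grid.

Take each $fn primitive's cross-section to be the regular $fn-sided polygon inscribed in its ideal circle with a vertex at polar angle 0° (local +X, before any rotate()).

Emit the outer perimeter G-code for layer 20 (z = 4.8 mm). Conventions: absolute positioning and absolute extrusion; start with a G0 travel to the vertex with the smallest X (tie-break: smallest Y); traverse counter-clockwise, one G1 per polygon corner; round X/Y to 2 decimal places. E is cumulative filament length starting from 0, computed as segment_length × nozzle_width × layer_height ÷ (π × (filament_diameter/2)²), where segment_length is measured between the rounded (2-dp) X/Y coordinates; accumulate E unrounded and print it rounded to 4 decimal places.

G0 X0.00 Y0.00 Z4.80
G1 X19.00 Y0.00 E0.7583
G1 X19.00 Y15.50 E1.3770
G1 X0.00 Y15.50 E2.1353
G1 X0.00 Y0.00 E2.7539

At z = 4.8 mm: the cube (footprint 19×15.5) is included at this height; the r=4 cylinder at (-2, -3.5) gives a regular 8-gon of circumradius 4 (constant along its height); Subtracting the remaining from the first: starting from the 19×15.5 cube, the r=4 cylinder at (-2, -3.5) misses the remaining region (no effect) — 1 connected region. The outline is a single polygon with 4 vertices. Extrusion per mm of travel: 0.4 × 0.24 / (π × 0.875²) = 0.039912. Accumulating E over each segment gives final E = 2.7539.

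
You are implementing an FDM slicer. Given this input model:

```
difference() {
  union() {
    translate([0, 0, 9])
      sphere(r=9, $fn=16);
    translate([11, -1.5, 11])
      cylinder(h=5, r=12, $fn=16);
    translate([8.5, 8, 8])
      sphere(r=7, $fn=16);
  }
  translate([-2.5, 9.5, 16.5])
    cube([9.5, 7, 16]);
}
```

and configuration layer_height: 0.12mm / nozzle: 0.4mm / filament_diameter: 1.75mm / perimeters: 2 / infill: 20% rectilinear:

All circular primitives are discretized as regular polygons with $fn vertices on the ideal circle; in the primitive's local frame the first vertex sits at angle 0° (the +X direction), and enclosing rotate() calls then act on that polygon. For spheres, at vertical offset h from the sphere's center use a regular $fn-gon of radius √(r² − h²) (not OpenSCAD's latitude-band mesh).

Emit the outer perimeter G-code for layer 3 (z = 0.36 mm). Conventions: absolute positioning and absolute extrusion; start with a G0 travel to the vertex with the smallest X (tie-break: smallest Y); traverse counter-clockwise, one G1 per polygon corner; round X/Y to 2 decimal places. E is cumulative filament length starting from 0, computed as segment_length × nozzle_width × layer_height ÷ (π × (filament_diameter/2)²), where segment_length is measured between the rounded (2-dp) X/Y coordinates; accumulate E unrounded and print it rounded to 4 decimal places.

At z = 0.36 mm: the r=9 sphere slices to a regular 16-gon of circumradius 2.520 (√(r²−h²) with h=8.64 from center); the cylinder at (11, -1.5) is not intersected at this z (z outside [11, 16]); the sphere at (8.5, 8) is not intersected at this z (|z−center|=7.640 > r=7); Merging all regions: only the r=9 sphere is present, so the union is just that shape — 1 connected region; the cube at (-2.5, 9.5) does not reach this height (z outside [16.5, 32.5]); After the difference (first − rest): none of the subtracted shapes is present at this height, so the result so far is unchanged — 1 connected region. The outline is a single polygon with 16 vertices. Extrusion per mm of travel: 0.4 × 0.12 / (π × 0.875²) = 0.019956. Accumulating E over each segment gives final E = 0.3139.

G0 X-2.52 Y0.00 Z0.36
G1 X-2.33 Y-0.96 E0.0195
G1 X-1.78 Y-1.78 E0.0392
G1 X-0.96 Y-2.33 E0.0589
G1 X0.00 Y-2.52 E0.0785
G1 X0.96 Y-2.33 E0.0980
G1 X1.78 Y-1.78 E0.1177
G1 X2.33 Y-0.96 E0.1374
G1 X2.52 Y0.00 E0.1569
G1 X2.33 Y0.96 E0.1765
G1 X1.78 Y1.78 E0.1962
G1 X0.96 Y2.33 E0.2159
G1 X0.00 Y2.52 E0.2354
G1 X-0.96 Y2.33 E0.2549
G1 X-1.78 Y1.78 E0.2746
G1 X-2.33 Y0.96 E0.2943
G1 X-2.52 Y0.00 E0.3139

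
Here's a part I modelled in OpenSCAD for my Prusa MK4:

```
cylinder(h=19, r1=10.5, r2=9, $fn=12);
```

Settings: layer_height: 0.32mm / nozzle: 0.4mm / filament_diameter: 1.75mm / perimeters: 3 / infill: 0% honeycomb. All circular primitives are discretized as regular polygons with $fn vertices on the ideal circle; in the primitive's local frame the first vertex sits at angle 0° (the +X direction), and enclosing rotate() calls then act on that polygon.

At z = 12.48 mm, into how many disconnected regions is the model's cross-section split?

1

At z = 12.48 mm: the cone contributes a regular 12-gon of circumradius 9.515 (interpolated between r1=10.5 and r2=9 at t=0.657). The result has 1 disconnected region.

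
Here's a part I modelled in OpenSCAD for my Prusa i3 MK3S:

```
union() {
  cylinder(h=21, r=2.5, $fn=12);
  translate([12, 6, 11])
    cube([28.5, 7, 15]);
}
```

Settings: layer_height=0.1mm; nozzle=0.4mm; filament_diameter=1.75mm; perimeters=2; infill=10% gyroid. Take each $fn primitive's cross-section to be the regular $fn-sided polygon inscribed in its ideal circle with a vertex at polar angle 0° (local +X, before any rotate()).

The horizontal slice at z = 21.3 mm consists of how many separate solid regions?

At z = 21.3 mm: the cylinder is not intersected at this z (z outside [0, 21]); the 28.5×7 cube at (12, 6) contributes its full rectangle; Merging all regions: only the 28.5×7 cube at (12, 6) is present, so the union is just that shape — 1 connected region. The result has 1 disconnected region.

1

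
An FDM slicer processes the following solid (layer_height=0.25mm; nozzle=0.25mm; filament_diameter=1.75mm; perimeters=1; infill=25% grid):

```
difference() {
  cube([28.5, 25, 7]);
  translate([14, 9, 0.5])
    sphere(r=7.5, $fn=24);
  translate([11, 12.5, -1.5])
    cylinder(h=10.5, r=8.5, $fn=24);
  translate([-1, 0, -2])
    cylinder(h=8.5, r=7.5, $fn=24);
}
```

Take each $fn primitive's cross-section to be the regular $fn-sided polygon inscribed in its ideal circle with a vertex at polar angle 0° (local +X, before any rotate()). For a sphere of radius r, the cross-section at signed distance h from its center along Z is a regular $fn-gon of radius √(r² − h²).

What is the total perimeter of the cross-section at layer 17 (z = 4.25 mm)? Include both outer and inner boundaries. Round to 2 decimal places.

At z = 4.25 mm: the cube (footprint 28.5×25) is included at this height (perimeter 107.00 mm); the sphere at (14, 9): section is a regular 24-gon, circumradius = √(r²−h²) = √(7.5²−3.75²) = 6.495 (perimeter = 2·24·6.495·sin(180°/24) = 40.69 mm); the r=8.5 cylinder at (11, 12.5) contributes a regular 24-gon of circumradius 8.5 (perimeter = 2·24·8.500·sin(180°/24) = 53.25 mm); the cylinder at (-1, 0): section is a regular 24-gon, circumradius r=7.5 (perimeter = 2·24·7.500·sin(180°/24) = 46.99 mm); After the difference (first − rest): starting from the 28.5×25 cube, the r=7.5 sphere at (14, 9) lies wholly inside it (removes its full 131.03 mm² and its 40.69 mm outline becomes a hole wall); the r=8.5 cylinder at (11, 12.5) partially overlaps it — only the 121.14 mm² overlap (of its 224.40 mm²) is removed, clipping the outline; the r=7.5 cylinder at (-1, 0) partially overlaps it — only the 36.24 mm² overlap (of its 174.70 mm²) is removed, clipping the outline — boundary (outer + 1 inner loop) = 161.08 mm. Overall, the cross-section is one region with 1 hole. Total boundary length (outer + inner) = 161.08 mm.

161.08 mm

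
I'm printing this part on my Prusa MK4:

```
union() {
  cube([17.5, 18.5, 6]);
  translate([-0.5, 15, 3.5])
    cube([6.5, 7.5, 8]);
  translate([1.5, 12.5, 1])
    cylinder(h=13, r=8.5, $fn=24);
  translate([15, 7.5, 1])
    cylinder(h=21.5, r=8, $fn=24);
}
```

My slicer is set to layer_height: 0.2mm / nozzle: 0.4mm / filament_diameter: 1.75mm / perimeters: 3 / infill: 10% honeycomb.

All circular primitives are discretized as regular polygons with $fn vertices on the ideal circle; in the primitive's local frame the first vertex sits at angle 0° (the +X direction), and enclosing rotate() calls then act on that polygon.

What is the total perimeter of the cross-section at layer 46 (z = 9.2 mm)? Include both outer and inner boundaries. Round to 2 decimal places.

91.35 mm

At z = 9.2 mm: the cube does not reach this height (z outside [0, 6]); the 6.5×7.5 cube at (-0.5, 15) contributes its full rectangle (perimeter 28.00 mm); the r=8.5 cylinder at (1.5, 12.5) gives a regular 24-gon of circumradius 8.5 (constant along its height) (perimeter = 2·24·8.500·sin(180°/24) = 53.25 mm); the cylinder at (15, 7.5): section is a regular 24-gon, circumradius r=8 (perimeter = 2·24·8.000·sin(180°/24) = 50.12 mm); Combining (union): the regions partially overlap (shared area 47.33 mm²), so the edge portions inside another operand are dropped and the merged outline is re-measured after clipping — boundary = 91.35 mm. Overall, the cross-section is a single solid region. Total boundary length (outer) = 91.35 mm.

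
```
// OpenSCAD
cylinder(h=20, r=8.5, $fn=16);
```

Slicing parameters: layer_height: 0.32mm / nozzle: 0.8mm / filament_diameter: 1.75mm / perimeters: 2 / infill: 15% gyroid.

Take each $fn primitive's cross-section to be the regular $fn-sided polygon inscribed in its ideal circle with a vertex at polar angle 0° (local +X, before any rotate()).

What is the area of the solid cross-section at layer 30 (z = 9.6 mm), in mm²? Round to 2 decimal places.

221.19 mm²

At z = 9.6 mm: the r=8.5 cylinder contributes a regular 16-gon of circumradius 8.5 (area = (16/2)·8.500²·sin(360°/16) = 221.19 mm²). Overall, the cross-section is a single solid region. Net area = 221.19 mm².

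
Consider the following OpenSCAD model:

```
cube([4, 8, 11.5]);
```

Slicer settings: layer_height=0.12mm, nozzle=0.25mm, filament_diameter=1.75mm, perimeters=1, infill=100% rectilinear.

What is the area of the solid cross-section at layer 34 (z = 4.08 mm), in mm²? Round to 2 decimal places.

32.00 mm²

At z = 4.08 mm: the 4×8 cube contributes its full rectangle (area 32.00 mm²). Overall, the cross-section is a single solid region. Net area = 32.00 mm².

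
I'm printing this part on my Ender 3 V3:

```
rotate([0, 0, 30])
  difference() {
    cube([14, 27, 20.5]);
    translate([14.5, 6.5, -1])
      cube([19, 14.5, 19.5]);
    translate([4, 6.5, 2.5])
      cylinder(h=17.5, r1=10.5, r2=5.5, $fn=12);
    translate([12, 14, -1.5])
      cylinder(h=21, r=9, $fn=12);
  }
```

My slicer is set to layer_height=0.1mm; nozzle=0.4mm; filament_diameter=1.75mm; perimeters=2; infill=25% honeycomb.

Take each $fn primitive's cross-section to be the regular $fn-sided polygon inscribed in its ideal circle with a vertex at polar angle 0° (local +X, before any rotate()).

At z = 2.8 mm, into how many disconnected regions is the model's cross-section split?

2

At z = 2.8 mm: the cube is present — its section is the full 14×27 rectangle; the cube at (14.5, 6.5) is present — its section is the full 19×14.5 rectangle; the cone at (4, 6.5) contributes a regular 12-gon of circumradius 10.414 (interpolated between r1=10.5 and r2=5.5 at t=0.017); the cylinder at (12, 14): section is a regular 12-gon, circumradius r=9; Subtracting the remaining from the first: starting from the 14×27 cube, the 19×14.5 cube at (14.5, 6.5) misses the remaining region (no effect); the cone at (4, 6.5) partially overlaps it — only the 207.64 mm² overlap (of its 325.37 mm²) is removed, clipping the outline; the r=9 cylinder at (12, 14) partially overlaps it — only the 70.42 mm² overlap (of its 243.00 mm²) is removed, clipping the outline — 2 connected regions; (whole slice rotated 30° about Z — lengths, areas and connectivity unchanged). The result has 2 disconnected regions.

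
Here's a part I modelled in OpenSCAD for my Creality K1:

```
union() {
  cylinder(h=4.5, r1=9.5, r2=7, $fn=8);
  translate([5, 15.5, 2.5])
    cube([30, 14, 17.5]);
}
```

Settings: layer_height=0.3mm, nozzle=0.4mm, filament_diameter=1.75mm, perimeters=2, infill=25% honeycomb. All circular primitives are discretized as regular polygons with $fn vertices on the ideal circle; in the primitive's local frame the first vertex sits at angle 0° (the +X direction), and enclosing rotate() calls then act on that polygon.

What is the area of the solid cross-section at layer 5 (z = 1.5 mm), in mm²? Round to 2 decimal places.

At z = 1.5 mm: the cone contributes a regular 8-gon of circumradius 8.667 (interpolated between r1=9.5 and r2=7 at t=0.333) (area = (8/2)·8.667²·sin(360°/8) = 212.45 mm²); the cube at (5, 15.5) is not intersected at this z (z outside [2.5, 20]); Merging all regions: only the cone is present, so the union is just that shape — area = 212.45 mm². Overall, the cross-section is a single solid region. Net area = 212.45 mm².

212.45 mm²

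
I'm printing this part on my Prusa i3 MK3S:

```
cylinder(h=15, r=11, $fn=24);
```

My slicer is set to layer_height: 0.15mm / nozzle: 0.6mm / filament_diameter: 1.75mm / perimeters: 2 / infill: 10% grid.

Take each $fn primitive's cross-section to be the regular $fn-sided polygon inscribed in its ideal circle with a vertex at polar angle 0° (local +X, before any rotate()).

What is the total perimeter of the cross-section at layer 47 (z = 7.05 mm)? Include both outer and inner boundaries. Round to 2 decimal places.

68.92 mm

At z = 7.05 mm: the r=11 cylinder contributes a regular 24-gon of circumradius 11 (perimeter = 2·24·11.000·sin(180°/24) = 68.92 mm). Overall, the cross-section is a single solid region. Total boundary length (outer) = 68.92 mm.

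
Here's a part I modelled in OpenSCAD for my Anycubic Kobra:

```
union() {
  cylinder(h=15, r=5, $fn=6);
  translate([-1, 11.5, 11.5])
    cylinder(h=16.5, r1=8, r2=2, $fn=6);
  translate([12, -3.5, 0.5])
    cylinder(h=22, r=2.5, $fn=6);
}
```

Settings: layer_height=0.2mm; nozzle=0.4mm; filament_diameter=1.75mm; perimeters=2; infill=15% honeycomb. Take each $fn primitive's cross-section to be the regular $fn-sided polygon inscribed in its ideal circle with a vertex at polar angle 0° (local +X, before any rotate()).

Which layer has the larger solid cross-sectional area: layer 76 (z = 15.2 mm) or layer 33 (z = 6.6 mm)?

layer 76 (z = 15.2 mm)

Layer 76 (z = 15.2): the cylinder is not intersected at this z (z outside [0, 15]); the cone at (-1, 11.5): at t=0.224 of its height the radius interpolates to r₁+(r₂−r₁)t = 6.655, giving a regular 6-gon of that circumradius (area = (6/2)·6.655²·sin(360°/6) = 115.05 mm²); the r=2.5 cylinder at (12, -3.5) gives a regular 6-gon of circumradius 2.5 (constant along its height) (area = (6/2)·2.500²·sin(360°/6) = 16.24 mm²); Taking the union: the 2 present regions are separate (no shared area or edge), so areas and boundary lengths simply add and each stays a separate island — area = 131.29 mm². So its area = 131.29 mm². Layer 33 (z = 6.6): the r=5 cylinder contributes a regular 6-gon of circumradius 5 (area = (6/2)·5.000²·sin(360°/6) = 64.95 mm²); the cone at (-1, 11.5) is not intersected at this z (z outside [11.5, 28]); the r=2.5 cylinder at (12, -3.5) contributes a regular 6-gon of circumradius 2.5 (area = (6/2)·2.500²·sin(360°/6) = 16.24 mm²); Taking the union: the 2 present regions are separate (no shared area or edge), so areas and boundary lengths simply add and each stays a separate island — area = 81.19 mm². So its area = 81.19 mm². Layer 76 is larger (131.29 vs 81.19 mm²).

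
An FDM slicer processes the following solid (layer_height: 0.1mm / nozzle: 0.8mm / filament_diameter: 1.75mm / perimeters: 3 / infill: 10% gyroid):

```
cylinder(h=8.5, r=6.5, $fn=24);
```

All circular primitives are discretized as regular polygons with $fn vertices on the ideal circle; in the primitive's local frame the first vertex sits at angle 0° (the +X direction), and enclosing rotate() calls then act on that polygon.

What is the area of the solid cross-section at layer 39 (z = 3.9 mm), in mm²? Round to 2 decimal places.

At z = 3.9 mm: the r=6.5 cylinder gives a regular 24-gon of circumradius 6.5 (constant along its height) (area = (24/2)·6.500²·sin(360°/24) = 131.22 mm²). Overall, the cross-section is a single solid region. Net area = 131.22 mm².

131.22 mm²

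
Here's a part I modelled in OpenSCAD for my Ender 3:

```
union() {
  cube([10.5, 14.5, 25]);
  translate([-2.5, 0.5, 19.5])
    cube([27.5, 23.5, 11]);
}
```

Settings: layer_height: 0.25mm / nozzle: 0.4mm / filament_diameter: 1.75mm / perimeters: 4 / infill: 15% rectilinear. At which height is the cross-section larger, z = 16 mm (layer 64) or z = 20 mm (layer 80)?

Layer 64 (z = 16): the cube is present — its section is the full 10.5×14.5 rectangle (area 152.25 mm²); the cube at (-2.5, 0.5) does not reach this height (z outside [19.5, 30.5]); Merging all regions: only the 10.5×14.5 cube is present, so the union is just that shape — area = 152.25 mm². So its area = 152.25 mm². Layer 80 (z = 20): the 10.5×14.5 cube contributes its full rectangle (area 152.25 mm²); the cube at (-2.5, 0.5) is present — its section is the full 27.5×23.5 rectangle (area 646.25 mm²); Taking the union: the regions partially overlap — summed areas 798.50 mm² minus the doubly-counted overlap 147.00 mm² gives 651.50 mm² — area = 651.50 mm². So its area = 651.50 mm². Layer 80 is larger (651.50 vs 152.25 mm²).

layer 80 (z = 20 mm)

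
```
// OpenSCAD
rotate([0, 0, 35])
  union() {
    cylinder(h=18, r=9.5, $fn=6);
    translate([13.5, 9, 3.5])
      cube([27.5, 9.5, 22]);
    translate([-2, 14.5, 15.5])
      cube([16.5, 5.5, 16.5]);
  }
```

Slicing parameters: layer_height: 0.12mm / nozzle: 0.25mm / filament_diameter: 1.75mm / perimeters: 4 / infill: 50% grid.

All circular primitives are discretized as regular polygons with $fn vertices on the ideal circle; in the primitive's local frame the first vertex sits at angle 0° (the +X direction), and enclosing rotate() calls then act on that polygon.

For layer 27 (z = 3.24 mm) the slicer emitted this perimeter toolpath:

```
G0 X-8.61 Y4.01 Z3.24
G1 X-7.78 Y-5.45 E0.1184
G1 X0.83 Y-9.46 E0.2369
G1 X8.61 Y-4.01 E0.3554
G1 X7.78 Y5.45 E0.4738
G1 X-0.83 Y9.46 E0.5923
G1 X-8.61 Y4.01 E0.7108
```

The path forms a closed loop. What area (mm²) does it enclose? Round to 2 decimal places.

Apply the shoelace formula to the sequence of (X, Y) vertices; enclosed area = 234.37 mm².

234.37 mm²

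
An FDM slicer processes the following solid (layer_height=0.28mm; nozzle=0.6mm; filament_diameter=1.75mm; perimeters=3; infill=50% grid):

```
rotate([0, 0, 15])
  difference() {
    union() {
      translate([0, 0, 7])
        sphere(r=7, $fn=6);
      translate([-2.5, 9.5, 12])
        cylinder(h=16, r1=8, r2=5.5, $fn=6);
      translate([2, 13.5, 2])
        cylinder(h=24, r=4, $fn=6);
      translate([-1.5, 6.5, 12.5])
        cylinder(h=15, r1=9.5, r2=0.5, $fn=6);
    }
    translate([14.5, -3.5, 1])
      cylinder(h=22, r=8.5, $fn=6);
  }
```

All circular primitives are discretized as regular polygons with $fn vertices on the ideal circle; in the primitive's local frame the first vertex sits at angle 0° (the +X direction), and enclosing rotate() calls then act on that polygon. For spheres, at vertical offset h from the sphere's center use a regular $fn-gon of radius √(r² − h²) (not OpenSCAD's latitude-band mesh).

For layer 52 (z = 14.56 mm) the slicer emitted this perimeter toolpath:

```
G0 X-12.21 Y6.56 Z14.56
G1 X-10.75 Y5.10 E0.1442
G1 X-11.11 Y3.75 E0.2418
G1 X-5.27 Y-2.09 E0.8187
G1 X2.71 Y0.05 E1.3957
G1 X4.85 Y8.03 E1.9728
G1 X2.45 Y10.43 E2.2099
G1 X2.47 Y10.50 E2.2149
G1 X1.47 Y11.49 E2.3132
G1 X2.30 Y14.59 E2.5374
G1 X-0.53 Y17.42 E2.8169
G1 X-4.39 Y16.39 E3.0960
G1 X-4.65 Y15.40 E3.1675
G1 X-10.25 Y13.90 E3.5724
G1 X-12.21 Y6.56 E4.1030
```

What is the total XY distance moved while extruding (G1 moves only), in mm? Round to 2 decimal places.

Sum the Euclidean lengths of each G1 segment: total = 58.74 mm.

58.74 mm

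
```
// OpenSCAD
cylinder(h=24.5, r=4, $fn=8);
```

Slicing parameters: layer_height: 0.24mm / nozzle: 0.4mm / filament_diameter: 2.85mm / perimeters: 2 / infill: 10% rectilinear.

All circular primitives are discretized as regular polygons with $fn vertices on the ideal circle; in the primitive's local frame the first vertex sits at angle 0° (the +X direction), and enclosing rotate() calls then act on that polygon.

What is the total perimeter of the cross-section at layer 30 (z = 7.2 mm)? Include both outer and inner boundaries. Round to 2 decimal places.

At z = 7.2 mm: the cylinder: section is a regular 8-gon, circumradius r=4 (perimeter = 2·8·4.000·sin(180°/8) = 24.49 mm). Overall, the cross-section is a single solid region. Total boundary length (outer) = 24.49 mm.

24.49 mm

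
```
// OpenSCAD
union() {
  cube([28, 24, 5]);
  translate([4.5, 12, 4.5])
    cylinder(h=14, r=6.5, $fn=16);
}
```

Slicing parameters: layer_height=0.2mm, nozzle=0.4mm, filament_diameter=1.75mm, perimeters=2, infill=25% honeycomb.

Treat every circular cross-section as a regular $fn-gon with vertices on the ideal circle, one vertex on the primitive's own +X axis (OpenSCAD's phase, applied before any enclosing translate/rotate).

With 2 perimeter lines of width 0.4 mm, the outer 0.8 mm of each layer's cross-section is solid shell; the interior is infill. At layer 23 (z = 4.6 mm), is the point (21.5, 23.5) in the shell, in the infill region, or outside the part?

shell

At z = 4.6 mm: the 28×24 cube contributes its full rectangle; the r=6.5 cylinder at (4.5, 12) gives a regular 16-gon of circumradius 6.5 (constant along its height); Merging all regions: the regions partially overlap (shared area 117.24 mm²), so overlapping operands fuse into one piece — 1 connected region. Overall, the cross-section is a single solid region. The nearest boundary edge runs (0.00, 24.00)→(28.00, 24.00); distance from the point to it = 0.50 mm. The point is inside the cross-section, 0.50 mm from the nearest boundary — within the 0.8 mm shell band (2 × 0.4).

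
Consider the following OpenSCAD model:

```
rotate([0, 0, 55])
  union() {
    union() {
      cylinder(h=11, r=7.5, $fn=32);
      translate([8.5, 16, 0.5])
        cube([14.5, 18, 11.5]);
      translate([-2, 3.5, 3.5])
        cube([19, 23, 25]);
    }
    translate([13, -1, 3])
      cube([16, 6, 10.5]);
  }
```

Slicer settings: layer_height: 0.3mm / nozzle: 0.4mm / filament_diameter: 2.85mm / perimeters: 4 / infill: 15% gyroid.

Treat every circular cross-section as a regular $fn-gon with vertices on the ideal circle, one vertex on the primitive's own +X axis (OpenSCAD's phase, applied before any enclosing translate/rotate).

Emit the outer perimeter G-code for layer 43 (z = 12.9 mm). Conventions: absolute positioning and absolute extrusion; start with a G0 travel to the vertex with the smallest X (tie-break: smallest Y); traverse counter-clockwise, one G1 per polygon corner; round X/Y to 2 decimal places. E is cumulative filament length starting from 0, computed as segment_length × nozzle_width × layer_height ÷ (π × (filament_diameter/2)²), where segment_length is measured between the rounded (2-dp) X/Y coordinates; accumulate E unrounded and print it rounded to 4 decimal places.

At z = 12.9 mm: the cylinder does not reach this height (z outside [0, 11]); the cube at (8.5, 16) does not reach this height (z outside [0.5, 12]); the 19×23 cube at (-2, 3.5) contributes its full rectangle; Taking the union: only the 19×23 cube at (-2, 3.5) is present, so the union is just that shape — 1 connected region; the 16×6 cube at (13, -1) contributes its full rectangle; Combining (union): the regions partially overlap (shared area 6.00 mm²), so overlapping operands fuse into one piece — 1 connected region; (whole slice rotated 55° about Z — lengths, areas and connectivity unchanged). The outline is a single polygon with 8 vertices. Extrusion per mm of travel: 0.4 × 0.3 / (π × 1.425²) = 0.018811. Accumulating E over each segment gives final E = 2.2008.

G0 X-22.85 Y13.56 Z12.90
G1 X-4.01 Y0.37 E0.4326
G1 X4.59 Y12.66 E0.7148
G1 X8.28 Y10.08 E0.7995
G1 X17.45 Y23.18 E1.1003
G1 X12.54 Y26.62 E1.2130
G1 X5.66 Y16.79 E1.4387
G1 X-11.96 Y29.13 E1.8434
G1 X-22.85 Y13.56 E2.2008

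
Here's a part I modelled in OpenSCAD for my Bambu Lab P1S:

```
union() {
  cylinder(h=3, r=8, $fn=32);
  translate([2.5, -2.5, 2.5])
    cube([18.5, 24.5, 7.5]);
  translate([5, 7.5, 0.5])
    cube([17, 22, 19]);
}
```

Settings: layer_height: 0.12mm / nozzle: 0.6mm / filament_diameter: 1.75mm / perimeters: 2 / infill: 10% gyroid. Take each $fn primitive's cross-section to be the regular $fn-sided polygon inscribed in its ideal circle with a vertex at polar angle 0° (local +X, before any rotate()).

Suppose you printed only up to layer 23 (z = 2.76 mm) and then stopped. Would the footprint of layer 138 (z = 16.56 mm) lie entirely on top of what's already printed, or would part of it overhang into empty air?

entirely on top

Compare the two slices. At z = 2.76: the r=8 cylinder gives a regular 32-gon of circumradius 8 (constant along its height) (area = (32/2)·8.000²·sin(360°/32) = 199.77 mm²); the 18.5×24.5 cube at (2.5, -2.5) contributes its full rectangle (area 453.25 mm²); the cube at (5, 7.5) is present — its section is the full 17×22 rectangle (area 374.00 mm²); Combining (union): the regions partially overlap — summed areas 1027.02 mm² minus the doubly-counted overlap 275.69 mm² gives 751.33 mm² — area = 751.33 mm². At z = 16.56: the cylinder is absent (z outside [0, 3]); the cube at (2.5, -2.5) is absent (z outside [2.5, 10]); the 17×22 cube at (5, 7.5) contributes its full rectangle (area 374.00 mm²); Merging all regions: only the 17×22 cube at (5, 7.5) is present, so the union is just that shape — area = 374.00 mm². Checking containment: the cross-section at z = 16.56 is a subset of the cross-section at z = 2.76.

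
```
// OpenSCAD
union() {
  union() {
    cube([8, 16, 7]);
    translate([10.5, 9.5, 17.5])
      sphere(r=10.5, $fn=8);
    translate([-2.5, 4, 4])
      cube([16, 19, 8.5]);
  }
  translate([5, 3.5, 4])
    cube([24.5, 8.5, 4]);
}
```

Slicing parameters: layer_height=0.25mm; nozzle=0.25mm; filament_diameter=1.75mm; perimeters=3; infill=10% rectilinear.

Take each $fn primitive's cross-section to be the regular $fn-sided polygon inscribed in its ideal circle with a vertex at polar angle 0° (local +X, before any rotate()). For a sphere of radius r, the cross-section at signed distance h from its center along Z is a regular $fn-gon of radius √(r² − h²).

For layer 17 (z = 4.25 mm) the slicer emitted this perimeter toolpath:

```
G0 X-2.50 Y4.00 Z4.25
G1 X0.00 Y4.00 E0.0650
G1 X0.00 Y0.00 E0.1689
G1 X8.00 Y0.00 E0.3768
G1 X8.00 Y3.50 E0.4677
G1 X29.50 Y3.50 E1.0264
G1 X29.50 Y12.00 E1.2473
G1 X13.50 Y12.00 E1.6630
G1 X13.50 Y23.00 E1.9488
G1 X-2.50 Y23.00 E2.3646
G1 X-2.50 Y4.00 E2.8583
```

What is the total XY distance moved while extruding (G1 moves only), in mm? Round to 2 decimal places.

Sum the Euclidean lengths of each G1 segment: total = 110.00 mm.

110.00 mm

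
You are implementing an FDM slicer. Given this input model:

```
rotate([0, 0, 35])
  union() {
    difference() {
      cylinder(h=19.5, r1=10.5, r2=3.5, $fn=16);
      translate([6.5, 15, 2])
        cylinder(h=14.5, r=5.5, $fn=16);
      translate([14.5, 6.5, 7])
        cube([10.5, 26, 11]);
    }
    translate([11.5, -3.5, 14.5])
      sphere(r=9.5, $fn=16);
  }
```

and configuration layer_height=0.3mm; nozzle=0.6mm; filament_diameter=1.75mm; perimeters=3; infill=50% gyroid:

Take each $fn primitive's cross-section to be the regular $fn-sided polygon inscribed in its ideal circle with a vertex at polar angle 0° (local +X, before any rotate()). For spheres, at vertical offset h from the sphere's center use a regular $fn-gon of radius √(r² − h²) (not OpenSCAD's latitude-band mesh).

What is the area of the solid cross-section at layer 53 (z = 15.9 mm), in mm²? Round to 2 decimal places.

At z = 15.9 mm: the cone (r1=10.5→r2=3.5) has section circumradius 4.792 here — a regular 16-gon (area = (16/2)·4.792²·sin(360°/16) = 70.31 mm²); the cylinder at (6.5, 15): section is a regular 16-gon, circumradius r=5.5 (area = (16/2)·5.500²·sin(360°/16) = 92.61 mm²); the cube at (14.5, 6.5) (footprint 10.5×26) is included at this height (area 273.00 mm²); Subtracting the remaining from the first: starting from the cone (70.31 mm²), the r=5.5 cylinder at (6.5, 15) misses the remaining region (no effect); the 10.5×26 cube at (14.5, 6.5) misses the remaining region (no effect) — area = 70.31 mm²; the sphere at (11.5, -3.5): section is a regular 16-gon, circumradius = √(r²−h²) = √(9.5²−1.4²) = 9.396 (area = (16/2)·9.396²·sin(360°/16) = 270.30 mm²); Combining (union): the regions partially overlap — summed areas 340.61 mm² minus the doubly-counted overlap 9.04 mm² gives 331.57 mm² — area = 331.57 mm²; (rotated 35° about Z; rotation is an isometry so areas/perimeters/island counts are preserved). Overall, the cross-section is a single solid region. Net area = 331.57 mm².

331.57 mm²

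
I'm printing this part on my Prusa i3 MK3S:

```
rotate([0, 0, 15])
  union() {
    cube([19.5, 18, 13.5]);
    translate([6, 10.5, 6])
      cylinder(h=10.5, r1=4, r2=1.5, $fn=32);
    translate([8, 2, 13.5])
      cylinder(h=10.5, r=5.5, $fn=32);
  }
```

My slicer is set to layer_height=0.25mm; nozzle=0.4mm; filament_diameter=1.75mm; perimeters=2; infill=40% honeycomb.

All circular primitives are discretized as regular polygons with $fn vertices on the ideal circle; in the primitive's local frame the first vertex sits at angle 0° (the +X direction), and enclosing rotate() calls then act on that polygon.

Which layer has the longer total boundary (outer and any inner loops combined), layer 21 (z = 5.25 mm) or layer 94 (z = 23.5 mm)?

Layer 21 (z = 5.25): the cube (footprint 19.5×18) is included at this height (perimeter 75.00 mm); the cone at (6, 10.5) is absent (z outside [6, 16.5]); the cylinder at (8, 2) does not reach this height (z outside [13.5, 24]); Combining (union): only the 19.5×18 cube is present, so the union is just that shape — boundary = 75.00 mm; (rotated 15° about Z; rotation is an isometry so areas/perimeters/island counts are preserved). So its perimeter = 75.00 mm. Layer 94 (z = 23.5): the cube is absent (z outside [0, 13.5]); the cone at (6, 10.5) does not reach this height (z outside [6, 16.5]); the r=5.5 cylinder at (8, 2) contributes a regular 32-gon of circumradius 5.5 (perimeter = 2·32·5.500·sin(180°/32) = 34.50 mm); Merging all regions: only the r=5.5 cylinder at (8, 2) is present, so the union is just that shape — boundary = 34.50 mm; (whole slice rotated 15° about Z — lengths, areas and connectivity unchanged). So its perimeter = 34.50 mm. Layer 21 is larger (75.00 vs 34.50 mm).

layer 21 (z = 5.25 mm)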